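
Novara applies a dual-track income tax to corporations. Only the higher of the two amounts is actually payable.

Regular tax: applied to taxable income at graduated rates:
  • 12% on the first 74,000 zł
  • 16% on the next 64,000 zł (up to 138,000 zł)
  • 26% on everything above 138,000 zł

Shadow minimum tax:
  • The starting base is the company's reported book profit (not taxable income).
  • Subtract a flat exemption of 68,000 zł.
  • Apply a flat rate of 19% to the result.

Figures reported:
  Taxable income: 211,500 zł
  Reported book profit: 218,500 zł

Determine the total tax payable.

38,230 zł

Shadow minimum tax:
  Base (reported book profit): 218,500 zł
  Less exemption 68,000 zł → base 150,500 zł
  150,500 zł × 19% = 28,595 zł

Regular tax:
  74,000 zł × 12% = 8,880 zł
  64,000 zł × 16% = 10,240 zł
  73,500 zł × 26% = 19,110 zł
  → 38,230 zł

38,230 zł > 28,595 zł, so the regular tax governs.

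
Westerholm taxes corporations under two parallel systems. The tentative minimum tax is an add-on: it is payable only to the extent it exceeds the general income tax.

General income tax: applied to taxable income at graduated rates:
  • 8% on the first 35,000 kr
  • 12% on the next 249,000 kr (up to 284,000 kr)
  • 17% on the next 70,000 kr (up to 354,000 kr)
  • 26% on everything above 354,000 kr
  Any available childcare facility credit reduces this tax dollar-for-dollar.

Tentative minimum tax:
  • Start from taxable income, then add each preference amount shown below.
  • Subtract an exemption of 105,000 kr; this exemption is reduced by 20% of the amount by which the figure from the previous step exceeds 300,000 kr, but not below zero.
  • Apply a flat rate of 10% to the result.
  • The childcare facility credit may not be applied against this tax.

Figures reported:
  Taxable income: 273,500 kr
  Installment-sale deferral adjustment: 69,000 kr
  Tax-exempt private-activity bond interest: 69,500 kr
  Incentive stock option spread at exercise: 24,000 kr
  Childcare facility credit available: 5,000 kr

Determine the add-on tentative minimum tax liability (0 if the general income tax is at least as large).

9,400 kr

Tentative minimum tax:
  Adjusted income: 273,500 kr + 69,000 kr + 69,500 kr + 24,000 kr = 436,000 kr
  Exemption: 105,000 kr − 20% × (436,000 kr − 300,000 kr) = 105,000 kr − 27,200 kr = 77,800 kr
  Base: 436,000 kr − 77,800 kr = 358,200 kr
  358,200 kr × 10% = 35,820 kr

General income tax:
  35,000 kr × 8% = 2,800 kr
  238,500 kr × 12% = 28,620 kr
  → 31,420 kr
  Less childcare facility credit 5,000 kr → 26,420 kr

Excess of tentative minimum tax over general income tax: 35,820 kr − 26,420 kr = 9,400 kr.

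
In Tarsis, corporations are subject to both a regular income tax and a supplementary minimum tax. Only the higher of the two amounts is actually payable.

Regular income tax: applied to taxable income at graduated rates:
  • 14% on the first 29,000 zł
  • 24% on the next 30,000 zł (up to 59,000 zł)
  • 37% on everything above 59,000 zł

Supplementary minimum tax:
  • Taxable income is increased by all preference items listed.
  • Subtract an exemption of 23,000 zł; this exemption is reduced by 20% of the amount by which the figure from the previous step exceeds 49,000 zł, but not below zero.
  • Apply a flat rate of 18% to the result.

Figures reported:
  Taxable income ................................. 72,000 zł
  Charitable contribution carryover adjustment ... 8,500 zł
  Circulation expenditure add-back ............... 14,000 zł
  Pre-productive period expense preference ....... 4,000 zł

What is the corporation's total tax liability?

16,070 zł

Regular income tax:
  29,000 zł × 14% = 4,060 zł
  30,000 zł × 24% = 7,200 zł
  13,000 zł × 37% = 4,810 zł
  → 16,070 zł

Supplementary minimum tax:
  Adjusted income: 72,000 zł + 8,500 zł + 14,000 zł + 4,000 zł = 98,500 zł
  Exemption: 23,000 zł − 20% × (98,500 zł − 49,000 zł) = 23,000 zł − 9,900 zł = 13,100 zł
  Base: 98,500 zł − 13,100 zł = 85,400 zł
  85,400 zł × 18% = 15,372 zł

16,070 zł > 15,372 zł, so the regular income tax governs.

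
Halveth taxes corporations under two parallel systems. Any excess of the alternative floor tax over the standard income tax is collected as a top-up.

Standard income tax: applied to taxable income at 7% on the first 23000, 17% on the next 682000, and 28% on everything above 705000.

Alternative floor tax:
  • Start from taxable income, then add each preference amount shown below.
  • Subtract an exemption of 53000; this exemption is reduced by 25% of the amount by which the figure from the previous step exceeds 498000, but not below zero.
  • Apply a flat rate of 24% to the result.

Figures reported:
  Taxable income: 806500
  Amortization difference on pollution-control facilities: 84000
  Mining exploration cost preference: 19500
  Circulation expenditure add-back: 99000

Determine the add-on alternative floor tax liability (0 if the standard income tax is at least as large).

96190

Standard income tax:
  23000 × 7% = 1610
  682000 × 17% = 115940
  101500 × 28% = 28420
  → 145970

Alternative floor tax:
  Adjusted income: 806500 + 84000 + 19500 + 99000 = 1009000
  Exemption: 25% × (1009000 − 498000) = 127750 ≥ 53000, so the exemption is fully phased out
  Base: 1009000 − 0 = 1009000
  1009000 × 24% = 242160

Excess of alternative floor tax over standard income tax: 242160 − 145970 = 96190.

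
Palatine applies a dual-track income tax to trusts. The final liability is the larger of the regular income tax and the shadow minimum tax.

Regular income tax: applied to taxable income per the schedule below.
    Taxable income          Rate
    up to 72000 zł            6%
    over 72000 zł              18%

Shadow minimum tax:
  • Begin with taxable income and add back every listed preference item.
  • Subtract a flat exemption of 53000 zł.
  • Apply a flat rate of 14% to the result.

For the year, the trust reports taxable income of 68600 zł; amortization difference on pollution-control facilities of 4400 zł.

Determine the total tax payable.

4116 zł

Shadow minimum tax:
  Adjusted income: 68600 zł + 4400 zł = 73000 zł
  Less exemption 53000 zł → base 20000 zł
  20000 zł × 14% = 2800 zł

Regular income tax:
  68600 zł × 6% = 4116 zł

4116 zł > 2800 zł, so the regular income tax governs.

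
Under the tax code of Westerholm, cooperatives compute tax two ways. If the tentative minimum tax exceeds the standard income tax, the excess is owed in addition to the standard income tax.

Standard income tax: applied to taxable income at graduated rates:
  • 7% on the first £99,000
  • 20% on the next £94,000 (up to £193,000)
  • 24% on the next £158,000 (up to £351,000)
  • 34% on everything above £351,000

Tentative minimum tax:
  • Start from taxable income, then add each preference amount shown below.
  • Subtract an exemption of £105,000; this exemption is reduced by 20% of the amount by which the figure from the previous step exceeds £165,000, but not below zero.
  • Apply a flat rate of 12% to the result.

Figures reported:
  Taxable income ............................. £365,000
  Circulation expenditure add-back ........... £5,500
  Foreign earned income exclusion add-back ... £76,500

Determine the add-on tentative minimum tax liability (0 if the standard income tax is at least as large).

£0

Tentative minimum tax:
  Adjusted income: £365,000 + £5,500 + £76,500 = £447,000
  Exemption: £105,000 − 20% × (£447,000 − £165,000) = £105,000 − £56,400 = £48,600
  Base: £447,000 − £48,600 = £398,400
  £398,400 × 12% = £47,808

Standard income tax:
  £99,000 × 7% = £6,930
  £94,000 × 20% = £18,800
  £158,000 × 24% = £37,920
  £14,000 × 34% = £4,760
  → £68,410

£47,808 ≤ £68,410, so no add-on is due.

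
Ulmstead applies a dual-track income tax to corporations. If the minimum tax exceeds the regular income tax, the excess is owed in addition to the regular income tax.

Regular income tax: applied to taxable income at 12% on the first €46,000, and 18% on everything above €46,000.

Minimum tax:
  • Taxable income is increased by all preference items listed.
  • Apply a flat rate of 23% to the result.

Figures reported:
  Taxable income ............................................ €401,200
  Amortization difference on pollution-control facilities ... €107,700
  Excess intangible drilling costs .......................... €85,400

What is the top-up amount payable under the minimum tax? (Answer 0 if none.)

€67,233

Regular income tax:
  €46,000 × 12% = €5,520
  €355,200 × 18% = €63,936
  → €69,456

Minimum tax:
  Adjusted income: €401,200 + €107,700 + €85,400 = €594,300
  €594,300 × 23% = €136,689

Excess of minimum tax over regular income tax: €136,689 − €69,456 = €67,233.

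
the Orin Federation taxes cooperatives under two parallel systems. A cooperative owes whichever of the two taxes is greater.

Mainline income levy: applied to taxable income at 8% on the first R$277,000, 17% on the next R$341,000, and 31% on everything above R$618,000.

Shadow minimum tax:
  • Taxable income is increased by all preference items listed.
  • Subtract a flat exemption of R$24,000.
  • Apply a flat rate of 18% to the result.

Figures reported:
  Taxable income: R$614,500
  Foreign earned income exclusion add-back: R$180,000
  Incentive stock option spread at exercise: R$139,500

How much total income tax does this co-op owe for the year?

Shadow minimum tax:
  Adjusted income: R$614,500 + R$180,000 + R$139,500 = R$934,000
  Less exemption R$24,000 → base R$910,000
  R$910,000 × 18% = R$163,800

Mainline income levy:
  R$277,000 × 8% = R$22,160
  R$337,500 × 17% = R$57,375
  → R$79,535

R$163,800 > R$79,535, so the shadow minimum tax is the binding amount.

R$163,800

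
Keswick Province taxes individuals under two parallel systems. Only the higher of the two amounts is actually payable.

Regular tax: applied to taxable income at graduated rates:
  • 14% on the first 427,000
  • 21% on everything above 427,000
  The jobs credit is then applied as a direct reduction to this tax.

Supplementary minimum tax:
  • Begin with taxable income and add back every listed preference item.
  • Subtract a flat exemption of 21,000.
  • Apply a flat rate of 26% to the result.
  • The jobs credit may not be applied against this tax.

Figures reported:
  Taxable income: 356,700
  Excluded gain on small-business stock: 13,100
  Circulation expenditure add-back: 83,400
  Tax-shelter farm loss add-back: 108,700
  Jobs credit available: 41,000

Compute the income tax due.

140,634

Regular tax:
  356,700 × 14% = 49,938
  Less jobs credit 41,000 → 8,938

Supplementary minimum tax:
  Adjusted income: 356,700 + 13,100 + 83,400 + 108,700 = 561,900
  Less exemption 21,000 → base 540,900
  540,900 × 26% = 140,634

140,634 > 8,938, so the supplementary minimum tax is the binding amount.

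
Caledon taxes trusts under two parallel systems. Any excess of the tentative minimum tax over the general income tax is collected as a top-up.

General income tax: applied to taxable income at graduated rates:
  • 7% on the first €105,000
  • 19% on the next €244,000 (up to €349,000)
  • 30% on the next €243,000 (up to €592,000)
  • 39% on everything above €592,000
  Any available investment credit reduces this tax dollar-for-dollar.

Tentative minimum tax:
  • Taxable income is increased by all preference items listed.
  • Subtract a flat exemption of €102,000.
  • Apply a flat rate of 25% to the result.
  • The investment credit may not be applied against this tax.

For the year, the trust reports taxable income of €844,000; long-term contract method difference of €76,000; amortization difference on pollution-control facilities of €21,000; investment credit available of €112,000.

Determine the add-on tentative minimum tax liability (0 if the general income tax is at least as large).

€96,860

General income tax:
  €105,000 × 7% = €7,350
  €244,000 × 19% = €46,360
  €243,000 × 30% = €72,900
  €252,000 × 39% = €98,280
  → €224,890
  Less investment credit €112,000 → €112,890

Tentative minimum tax:
  Adjusted income: €844,000 + €76,000 + €21,000 = €941,000
  Less exemption €102,000 → base €839,000
  €839,000 × 25% = €209,750

Excess of tentative minimum tax over general income tax: €209,750 − €112,890 = €96,860.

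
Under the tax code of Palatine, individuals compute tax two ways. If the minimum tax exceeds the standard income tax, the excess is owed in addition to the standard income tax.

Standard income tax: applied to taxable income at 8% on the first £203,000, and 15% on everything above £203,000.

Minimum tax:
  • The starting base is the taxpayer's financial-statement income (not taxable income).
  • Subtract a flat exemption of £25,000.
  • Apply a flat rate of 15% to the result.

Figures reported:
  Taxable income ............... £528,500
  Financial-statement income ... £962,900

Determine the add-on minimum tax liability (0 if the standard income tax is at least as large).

£75,620

Standard income tax:
  £203,000 × 8% = £16,240
  £325,500 × 15% = £48,825
  → £65,065

Minimum tax:
  Base (financial-statement income): £962,900
  Less exemption £25,000 → base £937,900
  £937,900 × 15% = £140,685

Excess of minimum tax over standard income tax: £140,685 − £65,065 = £75,620.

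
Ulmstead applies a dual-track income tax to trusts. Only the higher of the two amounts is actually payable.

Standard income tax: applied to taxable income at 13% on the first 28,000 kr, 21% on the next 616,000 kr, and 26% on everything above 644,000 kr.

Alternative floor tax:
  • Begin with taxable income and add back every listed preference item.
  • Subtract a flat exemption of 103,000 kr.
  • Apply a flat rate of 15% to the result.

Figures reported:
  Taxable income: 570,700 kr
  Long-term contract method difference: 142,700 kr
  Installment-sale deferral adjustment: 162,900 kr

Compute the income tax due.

117,607 kr

Standard income tax:
  28,000 kr × 13% = 3,640 kr
  542,700 kr × 21% = 113,967 kr
  → 117,607 kr

Alternative floor tax:
  Adjusted income: 570,700 kr + 142,700 kr + 162,900 kr = 876,300 kr
  Less exemption 103,000 kr → base 773,300 kr
  773,300 kr × 15% = 115,995 kr

117,607 kr > 115,995 kr, so the standard income tax governs.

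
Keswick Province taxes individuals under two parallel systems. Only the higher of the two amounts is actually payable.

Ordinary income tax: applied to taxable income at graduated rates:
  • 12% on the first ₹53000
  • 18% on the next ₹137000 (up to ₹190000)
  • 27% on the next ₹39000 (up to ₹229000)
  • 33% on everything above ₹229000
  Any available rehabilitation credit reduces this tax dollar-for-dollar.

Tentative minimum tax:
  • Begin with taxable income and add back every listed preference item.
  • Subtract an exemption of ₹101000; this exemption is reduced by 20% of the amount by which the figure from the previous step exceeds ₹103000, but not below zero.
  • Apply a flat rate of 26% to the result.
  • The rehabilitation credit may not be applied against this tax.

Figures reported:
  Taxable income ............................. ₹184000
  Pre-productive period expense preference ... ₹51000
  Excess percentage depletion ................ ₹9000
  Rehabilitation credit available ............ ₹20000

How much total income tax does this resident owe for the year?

Ordinary income tax:
  ₹53000 × 12% = ₹6360
  ₹131000 × 18% = ₹23580
  → ₹29940
  Less rehabilitation credit ₹20000 → ₹9940

Tentative minimum tax:
  Adjusted income: ₹184000 + ₹51000 + ₹9000 = ₹244000
  Exemption: ₹101000 − 20% × (₹244000 − ₹103000) = ₹101000 − ₹28200 = ₹72800
  Base: ₹244000 − ₹72800 = ₹171200
  ₹171200 × 26% = ₹44512

₹44512 > ₹9940, so the tentative minimum tax is the binding amount.

₹44512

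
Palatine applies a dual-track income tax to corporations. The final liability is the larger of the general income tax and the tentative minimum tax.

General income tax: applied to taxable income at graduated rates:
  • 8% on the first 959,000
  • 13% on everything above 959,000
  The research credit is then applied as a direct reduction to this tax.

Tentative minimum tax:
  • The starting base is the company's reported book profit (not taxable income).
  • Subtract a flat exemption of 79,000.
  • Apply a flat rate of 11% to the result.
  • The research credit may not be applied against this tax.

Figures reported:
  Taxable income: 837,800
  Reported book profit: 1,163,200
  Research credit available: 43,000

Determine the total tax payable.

General income tax:
  837,800 × 8% = 67,024
  Less research credit 43,000 → 24,024

Tentative minimum tax:
  Base (reported book profit): 1,163,200
  Less exemption 79,000 → base 1,084,200
  1,084,200 × 11% = 119,262

119,262 > 24,024, so the tentative minimum tax is the binding amount.

119,262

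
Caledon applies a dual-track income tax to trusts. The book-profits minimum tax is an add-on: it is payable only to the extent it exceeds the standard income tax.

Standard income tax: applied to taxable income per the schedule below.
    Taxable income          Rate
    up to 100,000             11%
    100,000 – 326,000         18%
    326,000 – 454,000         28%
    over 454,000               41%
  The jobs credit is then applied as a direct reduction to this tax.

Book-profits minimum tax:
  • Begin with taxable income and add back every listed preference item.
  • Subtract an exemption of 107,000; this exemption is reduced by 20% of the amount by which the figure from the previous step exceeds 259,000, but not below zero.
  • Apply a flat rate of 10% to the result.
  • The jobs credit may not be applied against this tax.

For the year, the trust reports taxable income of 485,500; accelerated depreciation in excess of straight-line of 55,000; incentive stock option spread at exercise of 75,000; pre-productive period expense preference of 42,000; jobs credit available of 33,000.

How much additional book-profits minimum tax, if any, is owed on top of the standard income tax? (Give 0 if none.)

0

Book-profits minimum tax:
  Adjusted income: 485,500 + 55,000 + 75,000 + 42,000 = 657,500
  Exemption: 107,000 − 20% × (657,500 − 259,000) = 107,000 − 79,700 = 27,300
  Base: 657,500 − 27,300 = 630,200
  630,200 × 10% = 63,020

Standard income tax:
  100,000 × 11% = 11,000
  226,000 × 18% = 40,680
  128,000 × 28% = 35,840
  31,500 × 41% = 12,915
  → 100,435
  Less jobs credit 33,000 → 67,435

63,020 ≤ 67,435, so no add-on is due.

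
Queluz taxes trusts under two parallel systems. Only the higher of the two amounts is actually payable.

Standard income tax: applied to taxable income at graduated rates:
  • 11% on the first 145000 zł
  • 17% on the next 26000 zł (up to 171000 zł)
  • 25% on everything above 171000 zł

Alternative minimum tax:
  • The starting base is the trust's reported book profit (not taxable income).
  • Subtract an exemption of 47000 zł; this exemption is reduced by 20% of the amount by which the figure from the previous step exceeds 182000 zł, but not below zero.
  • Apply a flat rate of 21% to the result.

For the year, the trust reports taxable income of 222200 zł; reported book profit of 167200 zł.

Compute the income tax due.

33170 zł

Standard income tax:
  145000 zł × 11% = 15950 zł
  26000 zł × 17% = 4420 zł
  51200 zł × 25% = 12800 zł
  → 33170 zł

Alternative minimum tax:
  Base (reported book profit): 167200 zł
  Exemption: 167200 zł ≤ 182000 zł, so full 47000 zł applies
  Base: 167200 zł − 47000 zł = 120200 zł
  120200 zł × 21% = 25242 zł

33170 zł > 25242 zł, so the standard income tax governs.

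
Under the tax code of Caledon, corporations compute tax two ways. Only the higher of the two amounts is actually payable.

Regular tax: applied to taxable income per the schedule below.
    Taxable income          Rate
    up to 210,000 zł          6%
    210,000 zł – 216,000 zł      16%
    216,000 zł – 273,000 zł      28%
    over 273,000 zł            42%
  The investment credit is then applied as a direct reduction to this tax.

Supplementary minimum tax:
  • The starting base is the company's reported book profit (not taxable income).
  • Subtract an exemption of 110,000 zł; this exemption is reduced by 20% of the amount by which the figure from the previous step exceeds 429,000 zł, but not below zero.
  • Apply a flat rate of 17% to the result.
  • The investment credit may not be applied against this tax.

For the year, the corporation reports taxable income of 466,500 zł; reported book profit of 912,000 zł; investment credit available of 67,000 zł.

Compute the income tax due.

152,762 zł

Regular tax:
  210,000 zł × 6% = 12,600 zł
  6,000 zł × 16% = 960 zł
  57,000 zł × 28% = 15,960 zł
  193,500 zł × 42% = 81,270 zł
  → 110,790 zł
  Less investment credit 67,000 zł → 43,790 zł

Supplementary minimum tax:
  Base (reported book profit): 912,000 zł
  Exemption: 110,000 zł − 20% × (912,000 zł − 429,000 zł) = 110,000 zł − 96,600 zł = 13,400 zł
  Base: 912,000 zł − 13,400 zł = 898,600 zł
  898,600 zł × 17% = 152,762 zł

152,762 zł > 43,790 zł, so the supplementary minimum tax is the binding amount.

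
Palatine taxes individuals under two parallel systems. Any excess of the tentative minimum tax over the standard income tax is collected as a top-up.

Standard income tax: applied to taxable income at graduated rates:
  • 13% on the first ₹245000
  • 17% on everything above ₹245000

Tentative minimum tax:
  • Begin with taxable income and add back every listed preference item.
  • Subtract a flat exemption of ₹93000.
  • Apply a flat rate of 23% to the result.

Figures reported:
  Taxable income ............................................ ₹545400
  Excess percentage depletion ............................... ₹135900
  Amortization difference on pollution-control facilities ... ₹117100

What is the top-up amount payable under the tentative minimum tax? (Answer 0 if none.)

₹79324

Tentative minimum tax:
  Adjusted income: ₹545400 + ₹135900 + ₹117100 = ₹798400
  Less exemption ₹93000 → base ₹705400
  ₹705400 × 23% = ₹162242

Standard income tax:
  ₹245000 × 13% = ₹31850
  ₹300400 × 17% = ₹51068
  → ₹82918

Excess of tentative minimum tax over standard income tax: ₹162242 − ₹82918 = ₹79324.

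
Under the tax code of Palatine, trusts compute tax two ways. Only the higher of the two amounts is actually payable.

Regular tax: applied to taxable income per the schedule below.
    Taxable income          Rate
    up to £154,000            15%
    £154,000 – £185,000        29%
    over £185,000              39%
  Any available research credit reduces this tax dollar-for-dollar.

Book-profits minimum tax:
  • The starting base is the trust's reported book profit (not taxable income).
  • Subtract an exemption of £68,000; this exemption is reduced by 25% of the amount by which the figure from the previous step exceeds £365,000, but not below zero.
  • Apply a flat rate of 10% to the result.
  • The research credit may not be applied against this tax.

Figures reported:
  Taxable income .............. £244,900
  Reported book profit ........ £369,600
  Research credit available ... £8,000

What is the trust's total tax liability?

£47,451

Book-profits minimum tax:
  Base (reported book profit): £369,600
  Exemption: £68,000 − 25% × (£369,600 − £365,000) = £68,000 − £1,150 = £66,850
  Base: £369,600 − £66,850 = £302,750
  £302,750 × 10% = £30,275

Regular tax:
  £154,000 × 15% = £23,100
  £31,000 × 29% = £8,990
  £59,900 × 39% = £23,361
  → £55,451
  Less research credit £8,000 → £47,451

£47,451 > £30,275, so the regular tax governs.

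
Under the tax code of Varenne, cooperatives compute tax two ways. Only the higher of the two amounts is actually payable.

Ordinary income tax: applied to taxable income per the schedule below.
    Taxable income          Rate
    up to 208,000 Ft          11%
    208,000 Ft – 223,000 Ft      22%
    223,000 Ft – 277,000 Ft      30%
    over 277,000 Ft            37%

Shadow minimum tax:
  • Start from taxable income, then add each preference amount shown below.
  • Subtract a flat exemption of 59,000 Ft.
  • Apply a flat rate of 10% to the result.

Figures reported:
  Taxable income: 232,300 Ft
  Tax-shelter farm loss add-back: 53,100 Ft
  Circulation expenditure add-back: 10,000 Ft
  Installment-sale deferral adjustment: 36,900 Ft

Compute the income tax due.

28,970 Ft

Shadow minimum tax:
  Adjusted income: 232,300 Ft + 53,100 Ft + 10,000 Ft + 36,900 Ft = 332,300 Ft
  Less exemption 59,000 Ft → base 273,300 Ft
  273,300 Ft × 10% = 27,330 Ft

Ordinary income tax:
  208,000 Ft × 11% = 22,880 Ft
  15,000 Ft × 22% = 3,300 Ft
  9,300 Ft × 30% = 2,790 Ft
  → 28,970 Ft

28,970 Ft > 27,330 Ft, so the ordinary income tax governs.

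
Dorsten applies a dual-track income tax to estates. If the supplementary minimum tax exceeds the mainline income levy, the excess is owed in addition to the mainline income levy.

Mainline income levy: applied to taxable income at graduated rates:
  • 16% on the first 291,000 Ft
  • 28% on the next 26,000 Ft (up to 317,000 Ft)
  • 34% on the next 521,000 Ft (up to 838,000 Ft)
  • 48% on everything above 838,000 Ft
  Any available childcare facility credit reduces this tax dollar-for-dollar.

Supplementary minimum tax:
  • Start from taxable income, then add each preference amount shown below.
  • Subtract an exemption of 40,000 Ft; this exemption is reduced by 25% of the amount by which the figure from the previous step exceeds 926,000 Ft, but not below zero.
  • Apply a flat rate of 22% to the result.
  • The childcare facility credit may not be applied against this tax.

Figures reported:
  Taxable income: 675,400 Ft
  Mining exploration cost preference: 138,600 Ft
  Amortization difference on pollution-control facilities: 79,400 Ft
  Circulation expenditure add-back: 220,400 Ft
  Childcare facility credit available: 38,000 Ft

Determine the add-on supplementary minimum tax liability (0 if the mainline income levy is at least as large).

Mainline income levy:
  291,000 Ft × 16% = 46,560 Ft
  26,000 Ft × 28% = 7,280 Ft
  358,400 Ft × 34% = 121,856 Ft
  → 175,696 Ft
  Less childcare facility credit 38,000 Ft → 137,696 Ft

Supplementary minimum tax:
  Adjusted income: 675,400 Ft + 138,600 Ft + 79,400 Ft + 220,400 Ft = 1,113,800 Ft
  Exemption: 25% × (1,113,800 Ft − 926,000 Ft) = 46,950 Ft ≥ 40,000 Ft, so the exemption is fully phased out
  Base: 1,113,800 Ft − 0 Ft = 1,113,800 Ft
  1,113,800 Ft × 22% = 245,036 Ft

Excess of supplementary minimum tax over mainline income levy: 245,036 Ft − 137,696 Ft = 107,340 Ft.

107,340 Ft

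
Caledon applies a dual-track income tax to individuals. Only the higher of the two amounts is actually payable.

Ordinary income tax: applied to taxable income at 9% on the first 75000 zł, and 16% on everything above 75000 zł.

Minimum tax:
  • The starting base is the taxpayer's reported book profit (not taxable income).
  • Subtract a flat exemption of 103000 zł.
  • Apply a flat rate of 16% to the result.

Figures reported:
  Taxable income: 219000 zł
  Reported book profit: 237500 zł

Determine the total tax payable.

Ordinary income tax:
  75000 zł × 9% = 6750 zł
  144000 zł × 16% = 23040 zł
  → 29790 zł

Minimum tax:
  Base (reported book profit): 237500 zł
  Less exemption 103000 zł → base 134500 zł
  134500 zł × 16% = 21520 zł

29790 zł > 21520 zł, so the ordinary income tax governs.

29790 zł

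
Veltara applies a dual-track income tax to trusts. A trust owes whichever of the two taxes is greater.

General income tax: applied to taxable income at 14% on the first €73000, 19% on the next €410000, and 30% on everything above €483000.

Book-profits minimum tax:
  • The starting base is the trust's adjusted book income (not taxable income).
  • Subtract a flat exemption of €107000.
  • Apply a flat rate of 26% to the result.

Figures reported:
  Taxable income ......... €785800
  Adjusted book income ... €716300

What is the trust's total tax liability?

General income tax:
  €73000 × 14% = €10220
  €410000 × 19% = €77900
  €302800 × 30% = €90840
  → €178960

Book-profits minimum tax:
  Base (adjusted book income): €716300
  Less exemption €107000 → base €609300
  €609300 × 26% = €158418

€178960 > €158418, so the general income tax governs.

€178960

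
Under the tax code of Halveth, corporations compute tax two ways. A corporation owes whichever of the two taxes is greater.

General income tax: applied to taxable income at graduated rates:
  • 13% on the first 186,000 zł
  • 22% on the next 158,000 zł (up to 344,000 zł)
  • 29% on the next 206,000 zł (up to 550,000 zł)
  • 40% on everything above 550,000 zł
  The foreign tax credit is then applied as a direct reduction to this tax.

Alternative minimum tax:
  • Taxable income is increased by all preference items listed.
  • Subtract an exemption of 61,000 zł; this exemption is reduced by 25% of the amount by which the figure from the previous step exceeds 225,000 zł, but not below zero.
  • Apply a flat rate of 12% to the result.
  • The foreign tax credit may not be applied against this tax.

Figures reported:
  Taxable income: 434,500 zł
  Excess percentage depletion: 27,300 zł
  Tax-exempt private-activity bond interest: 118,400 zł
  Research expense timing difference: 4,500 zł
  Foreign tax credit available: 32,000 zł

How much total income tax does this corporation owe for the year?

70,164 zł

General income tax:
  186,000 zł × 13% = 24,180 zł
  158,000 zł × 22% = 34,760 zł
  90,500 zł × 29% = 26,245 zł
  → 85,185 zł
  Less foreign tax credit 32,000 zł → 53,185 zł

Alternative minimum tax:
  Adjusted income: 434,500 zł + 27,300 zł + 118,400 zł + 4,500 zł = 584,700 zł
  Exemption: 25% × (584,700 zł − 225,000 zł) = 89,925 zł ≥ 61,000 zł, so the exemption is fully phased out
  Base: 584,700 zł − 0 zł = 584,700 zł
  584,700 zł × 12% = 70,164 zł

70,164 zł > 53,185 zł, so the alternative minimum tax is the binding amount.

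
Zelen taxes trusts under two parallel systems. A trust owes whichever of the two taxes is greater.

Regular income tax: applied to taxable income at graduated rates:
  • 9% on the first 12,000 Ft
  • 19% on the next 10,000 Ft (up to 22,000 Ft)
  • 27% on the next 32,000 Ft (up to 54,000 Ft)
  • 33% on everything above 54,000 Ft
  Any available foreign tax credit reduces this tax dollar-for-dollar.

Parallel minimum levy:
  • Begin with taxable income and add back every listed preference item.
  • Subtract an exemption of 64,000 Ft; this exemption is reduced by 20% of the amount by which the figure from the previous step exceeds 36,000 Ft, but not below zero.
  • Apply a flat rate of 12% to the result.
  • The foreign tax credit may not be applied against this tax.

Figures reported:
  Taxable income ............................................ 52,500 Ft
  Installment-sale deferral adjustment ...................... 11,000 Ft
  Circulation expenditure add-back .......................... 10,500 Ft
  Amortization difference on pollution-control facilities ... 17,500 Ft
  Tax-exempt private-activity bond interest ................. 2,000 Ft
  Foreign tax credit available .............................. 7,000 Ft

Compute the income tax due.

Parallel minimum levy:
  Adjusted income: 52,500 Ft + 11,000 Ft + 10,500 Ft + 17,500 Ft + 2,000 Ft = 93,500 Ft
  Exemption: 64,000 Ft − 20% × (93,500 Ft − 36,000 Ft) = 64,000 Ft − 11,500 Ft = 52,500 Ft
  Base: 93,500 Ft − 52,500 Ft = 41,000 Ft
  41,000 Ft × 12% = 4,920 Ft

Regular income tax:
  12,000 Ft × 9% = 1,080 Ft
  10,000 Ft × 19% = 1,900 Ft
  30,500 Ft × 27% = 8,235 Ft
  → 11,215 Ft
  Less foreign tax credit 7,000 Ft → 4,215 Ft

4,920 Ft > 4,215 Ft, so the parallel minimum levy is the binding amount.

4,920 Ft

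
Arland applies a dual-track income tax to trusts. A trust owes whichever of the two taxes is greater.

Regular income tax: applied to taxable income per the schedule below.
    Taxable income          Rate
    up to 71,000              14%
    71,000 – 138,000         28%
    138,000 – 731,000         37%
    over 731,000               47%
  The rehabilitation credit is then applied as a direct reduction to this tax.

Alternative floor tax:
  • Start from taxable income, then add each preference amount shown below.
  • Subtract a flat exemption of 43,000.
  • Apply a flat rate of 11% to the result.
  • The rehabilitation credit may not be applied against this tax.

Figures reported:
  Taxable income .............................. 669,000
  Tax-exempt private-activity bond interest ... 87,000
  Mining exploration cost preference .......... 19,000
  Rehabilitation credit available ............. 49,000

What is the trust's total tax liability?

176,170

Regular income tax:
  71,000 × 14% = 9,940
  67,000 × 28% = 18,760
  531,000 × 37% = 196,470
  → 225,170
  Less rehabilitation credit 49,000 → 176,170

Alternative floor tax:
  Adjusted income: 669,000 + 87,000 + 19,000 = 775,000
  Less exemption 43,000 → base 732,000
  732,000 × 11% = 80,520

176,170 > 80,520, so the regular income tax governs.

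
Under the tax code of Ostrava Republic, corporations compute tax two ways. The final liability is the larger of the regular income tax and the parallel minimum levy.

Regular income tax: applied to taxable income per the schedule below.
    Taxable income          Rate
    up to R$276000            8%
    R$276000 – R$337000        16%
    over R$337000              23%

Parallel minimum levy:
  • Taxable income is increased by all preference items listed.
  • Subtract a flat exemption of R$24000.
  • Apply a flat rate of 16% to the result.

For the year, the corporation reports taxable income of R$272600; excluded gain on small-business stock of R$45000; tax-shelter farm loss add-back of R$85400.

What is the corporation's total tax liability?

R$60640

Regular income tax:
  R$272600 × 8% = R$21808

Parallel minimum levy:
  Adjusted income: R$272600 + R$45000 + R$85400 = R$403000
  Less exemption R$24000 → base R$379000
  R$379000 × 16% = R$60640

R$60640 > R$21808, so the parallel minimum levy is the binding amount.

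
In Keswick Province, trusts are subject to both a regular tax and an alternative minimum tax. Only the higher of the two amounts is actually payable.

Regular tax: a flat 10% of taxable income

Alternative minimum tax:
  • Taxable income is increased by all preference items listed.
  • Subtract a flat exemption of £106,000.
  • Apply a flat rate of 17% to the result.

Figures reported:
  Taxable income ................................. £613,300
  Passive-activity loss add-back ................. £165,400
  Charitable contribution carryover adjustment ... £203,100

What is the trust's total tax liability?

Alternative minimum tax:
  Adjusted income: £613,300 + £165,400 + £203,100 = £981,800
  Less exemption £106,000 → base £875,800
  £875,800 × 17% = £148,886

Regular tax:
  £613,300 × 10% = £61,330

£148,886 > £61,330, so the alternative minimum tax is the binding amount.

£148,886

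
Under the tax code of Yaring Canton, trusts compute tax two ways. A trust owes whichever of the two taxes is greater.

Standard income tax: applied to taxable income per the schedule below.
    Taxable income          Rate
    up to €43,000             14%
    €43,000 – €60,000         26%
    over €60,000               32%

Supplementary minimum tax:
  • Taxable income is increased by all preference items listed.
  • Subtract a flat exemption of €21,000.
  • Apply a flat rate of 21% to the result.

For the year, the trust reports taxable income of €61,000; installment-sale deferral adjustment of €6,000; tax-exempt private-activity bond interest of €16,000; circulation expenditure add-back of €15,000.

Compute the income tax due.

€16,170

Supplementary minimum tax:
  Adjusted income: €61,000 + €6,000 + €16,000 + €15,000 = €98,000
  Less exemption €21,000 → base €77,000
  €77,000 × 21% = €16,170

Standard income tax:
  €43,000 × 14% = €6,020
  €17,000 × 26% = €4,420
  €1,000 × 32% = €320
  → €10,760

€16,170 > €10,760, so the supplementary minimum tax is the binding amount.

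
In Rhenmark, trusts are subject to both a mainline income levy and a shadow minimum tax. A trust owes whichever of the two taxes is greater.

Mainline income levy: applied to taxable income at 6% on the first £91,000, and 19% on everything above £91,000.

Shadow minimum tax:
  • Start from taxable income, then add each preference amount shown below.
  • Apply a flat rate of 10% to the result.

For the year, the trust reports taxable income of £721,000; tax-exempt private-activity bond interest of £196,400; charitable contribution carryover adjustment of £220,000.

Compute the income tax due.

Shadow minimum tax:
  Adjusted income: £721,000 + £196,400 + £220,000 = £1,137,400
  £1,137,400 × 10% = £113,740

Mainline income levy:
  £91,000 × 6% = £5,460
  £630,000 × 19% = £119,700
  → £125,160

£125,160 > £113,740, so the mainline income levy governs.

£125,160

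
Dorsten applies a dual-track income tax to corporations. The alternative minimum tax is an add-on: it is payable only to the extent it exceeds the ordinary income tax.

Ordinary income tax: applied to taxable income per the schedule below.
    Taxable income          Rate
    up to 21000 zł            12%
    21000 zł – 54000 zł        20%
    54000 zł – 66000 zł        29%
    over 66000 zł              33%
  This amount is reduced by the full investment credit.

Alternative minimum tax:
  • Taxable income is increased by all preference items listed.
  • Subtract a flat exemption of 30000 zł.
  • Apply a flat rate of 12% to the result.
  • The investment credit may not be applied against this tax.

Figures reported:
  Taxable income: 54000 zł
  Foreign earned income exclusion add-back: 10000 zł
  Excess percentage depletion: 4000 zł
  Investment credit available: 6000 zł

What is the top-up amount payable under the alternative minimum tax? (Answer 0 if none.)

Ordinary income tax:
  21000 zł × 12% = 2520 zł
  33000 zł × 20% = 6600 zł
  → 9120 zł
  Less investment credit 6000 zł → 3120 zł

Alternative minimum tax:
  Adjusted income: 54000 zł + 10000 zł + 4000 zł = 68000 zł
  Less exemption 30000 zł → base 38000 zł
  38000 zł × 12% = 4560 zł

Excess of alternative minimum tax over ordinary income tax: 4560 zł − 3120 zł = 1440 zł.

1440 zł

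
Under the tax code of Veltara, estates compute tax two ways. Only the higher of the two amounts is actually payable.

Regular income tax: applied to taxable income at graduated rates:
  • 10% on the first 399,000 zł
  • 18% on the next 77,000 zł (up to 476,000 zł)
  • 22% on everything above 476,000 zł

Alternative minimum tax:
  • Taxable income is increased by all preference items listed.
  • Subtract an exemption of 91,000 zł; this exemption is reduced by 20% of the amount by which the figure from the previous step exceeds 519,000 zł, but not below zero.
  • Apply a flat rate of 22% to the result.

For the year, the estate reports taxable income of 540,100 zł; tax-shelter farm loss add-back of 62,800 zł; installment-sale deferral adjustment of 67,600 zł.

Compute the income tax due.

134,156 zł

Regular income tax:
  399,000 zł × 10% = 39,900 zł
  77,000 zł × 18% = 13,860 zł
  64,100 zł × 22% = 14,102 zł
  → 67,862 zł

Alternative minimum tax:
  Adjusted income: 540,100 zł + 62,800 zł + 67,600 zł = 670,500 zł
  Exemption: 91,000 zł − 20% × (670,500 zł − 519,000 zł) = 91,000 zł − 30,300 zł = 60,700 zł
  Base: 670,500 zł − 60,700 zł = 609,800 zł
  609,800 zł × 22% = 134,156 zł

134,156 zł > 67,862 zł, so the alternative minimum tax is the binding amount.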